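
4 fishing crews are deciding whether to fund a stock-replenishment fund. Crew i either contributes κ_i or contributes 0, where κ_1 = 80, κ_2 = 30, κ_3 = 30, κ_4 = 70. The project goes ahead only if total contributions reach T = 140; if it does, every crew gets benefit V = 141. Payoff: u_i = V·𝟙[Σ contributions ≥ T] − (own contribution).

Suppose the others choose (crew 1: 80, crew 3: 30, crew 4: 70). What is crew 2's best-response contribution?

Others' total = 180 ≥ 140; contributing adds cost 30 for no extra benefit.
Best response: 0.

0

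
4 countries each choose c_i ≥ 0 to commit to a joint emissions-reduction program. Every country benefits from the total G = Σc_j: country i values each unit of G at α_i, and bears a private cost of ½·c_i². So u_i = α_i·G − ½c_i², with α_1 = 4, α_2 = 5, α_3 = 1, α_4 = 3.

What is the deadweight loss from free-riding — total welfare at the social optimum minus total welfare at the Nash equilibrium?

Country i's FOC: ∂u_i/∂c_i = α_i − c_i = 0, so c_i* = α_i.
NE contributions = (4, 5, 1, 3); G = 13.
W^NE = (Σα)·G − ½Σα_i² = 13² − ½·51 = 143.5.
Planner sets c_i = Σα_j = 13 for every i, so G^SO = 4·13 = 52.
W^SO = (Σα)·G^SO − ½·4·(Σα)² = (4/2)·13² = 338.
Deadweight loss = W^SO − W^NE = 194.5.

194.5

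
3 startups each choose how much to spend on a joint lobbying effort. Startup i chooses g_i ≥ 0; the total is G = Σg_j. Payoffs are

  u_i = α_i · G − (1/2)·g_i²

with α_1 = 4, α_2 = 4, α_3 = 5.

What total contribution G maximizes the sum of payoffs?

Planner FOC: ∂(Σu_j)/∂g_i = (Σα_j) − g_i = 0, so g_i^SO = Σα_j = 13 for every i; G^SO = 39.

39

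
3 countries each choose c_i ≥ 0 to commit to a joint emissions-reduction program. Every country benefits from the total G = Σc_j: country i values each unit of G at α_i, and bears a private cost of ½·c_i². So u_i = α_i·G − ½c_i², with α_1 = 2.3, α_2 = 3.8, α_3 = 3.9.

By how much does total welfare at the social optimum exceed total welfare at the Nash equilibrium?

Country i's FOC: ∂u_i/∂c_i = α_i − c_i = 0, so c_i* = α_i.
NE contributions = (2.3, 3.8, 3.9); G = 10.
W^NE = (Σα)·G − ½Σα_i² = 10² − ½·34.94 = 82.53.
Planner sets c_i = Σα_j = 10 for every i, so G^SO = 3·10 = 30.
W^SO = (Σα)·G^SO − ½·3·(Σα)² = (3/2)·10² = 150.
Deadweight loss = W^SO − W^NE = 67.47.

67.47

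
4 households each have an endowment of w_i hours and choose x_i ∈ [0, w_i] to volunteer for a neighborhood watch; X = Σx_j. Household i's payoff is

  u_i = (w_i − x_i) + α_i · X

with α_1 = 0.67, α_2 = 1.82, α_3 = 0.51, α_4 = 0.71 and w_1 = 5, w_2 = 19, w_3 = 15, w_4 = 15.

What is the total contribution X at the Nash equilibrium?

∂u_i/∂x_i = α_i − 1, so household i contributes w_i if α_i > 1, else 0.
α_i > 1 for i ∈ {2}; NE contributions (0, 19, 0, 0), X = 19.

19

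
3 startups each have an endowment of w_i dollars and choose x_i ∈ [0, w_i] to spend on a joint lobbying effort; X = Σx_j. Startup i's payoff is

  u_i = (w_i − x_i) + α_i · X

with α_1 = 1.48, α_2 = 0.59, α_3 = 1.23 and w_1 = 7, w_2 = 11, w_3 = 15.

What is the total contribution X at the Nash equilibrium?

22

∂u_i/∂x_i = α_i − 1, so startup i contributes w_i if α_i > 1, else 0.
α_i > 1 for i ∈ {1, 3}; NE contributions (7, 0, 15), X = 22.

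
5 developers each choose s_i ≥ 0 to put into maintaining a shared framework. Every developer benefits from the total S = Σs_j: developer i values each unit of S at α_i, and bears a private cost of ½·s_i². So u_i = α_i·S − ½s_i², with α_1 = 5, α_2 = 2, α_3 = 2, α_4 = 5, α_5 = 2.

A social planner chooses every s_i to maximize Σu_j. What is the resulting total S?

Planner FOC: ∂(Σu_j)/∂s_i = (Σα_j) − s_i = 0, so s_i^SO = Σα_j = 16 for every i; S^SO = 80.

80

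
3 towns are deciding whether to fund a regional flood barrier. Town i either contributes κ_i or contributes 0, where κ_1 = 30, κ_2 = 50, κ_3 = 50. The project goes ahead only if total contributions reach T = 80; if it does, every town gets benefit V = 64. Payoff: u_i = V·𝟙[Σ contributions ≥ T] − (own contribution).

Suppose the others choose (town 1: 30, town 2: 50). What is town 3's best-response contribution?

0

Others' total = 80 ≥ 80; contributing adds cost 50 for no extra benefit.
Best response: 0.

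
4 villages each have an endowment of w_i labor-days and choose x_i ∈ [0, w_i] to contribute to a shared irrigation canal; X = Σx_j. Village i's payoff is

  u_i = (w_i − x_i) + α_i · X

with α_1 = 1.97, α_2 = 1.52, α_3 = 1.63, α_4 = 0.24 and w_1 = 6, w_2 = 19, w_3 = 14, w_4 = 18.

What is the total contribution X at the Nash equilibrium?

∂u_i/∂x_i = α_i − 1, so village i contributes w_i if α_i > 1, else 0.
α_i > 1 for i ∈ {1, 2, 3}; NE contributions (6, 19, 14, 0), X = 39.

39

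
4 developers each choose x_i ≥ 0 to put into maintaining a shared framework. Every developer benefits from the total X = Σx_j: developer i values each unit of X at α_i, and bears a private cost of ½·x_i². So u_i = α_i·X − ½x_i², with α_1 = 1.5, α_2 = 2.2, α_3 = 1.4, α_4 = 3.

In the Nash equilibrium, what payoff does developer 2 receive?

Developer i's FOC: ∂u_i/∂x_i = α_i − x_i = 0, so x_i* = α_i.
NE contributions = (1.5, 2.2, 1.4, 3); X = 8.1.
u_2 = α_2·X − ½·(x_2)² = 2.2·8.1 − ½·2.2² = 15.4.

15.4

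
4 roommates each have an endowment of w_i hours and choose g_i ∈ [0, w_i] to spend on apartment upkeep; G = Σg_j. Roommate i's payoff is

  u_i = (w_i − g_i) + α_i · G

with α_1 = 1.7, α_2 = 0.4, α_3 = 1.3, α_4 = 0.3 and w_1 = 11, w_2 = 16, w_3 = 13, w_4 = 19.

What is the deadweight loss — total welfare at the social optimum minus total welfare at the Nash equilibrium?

94.5

∂u_i/∂g_i = α_i − 1, so roommate i contributes w_i if α_i > 1, else 0.
α_i > 1 for i ∈ {1, 3}; NE contributions (11, 0, 13, 0), G = 24.
W^NE = Σw_i − G^NE + (Σα_i)·G^NE = 59 + 2.7·24 = 123.8.
Planner: ∂(Σu_j)/∂g_i = Σα_j − 1 = 2.7 > 0, so everyone contributes w_i; G^SO = 59, W^SO = 59 + 2.7·59 = 218.3.
Deadweight loss = 94.5.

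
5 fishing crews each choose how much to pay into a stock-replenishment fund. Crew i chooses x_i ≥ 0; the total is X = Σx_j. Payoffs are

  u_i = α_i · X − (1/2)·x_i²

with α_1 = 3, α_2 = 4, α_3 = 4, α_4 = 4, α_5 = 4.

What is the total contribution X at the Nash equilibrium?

19

Crew i's FOC: ∂u_i/∂x_i = α_i − x_i = 0, so x_i* = α_i.
NE contributions = (3, 4, 4, 4, 4); X = 19.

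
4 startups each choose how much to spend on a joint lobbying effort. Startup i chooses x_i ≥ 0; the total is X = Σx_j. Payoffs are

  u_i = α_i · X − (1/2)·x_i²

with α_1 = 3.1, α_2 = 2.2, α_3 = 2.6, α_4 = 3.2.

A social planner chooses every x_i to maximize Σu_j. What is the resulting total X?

Planner FOC: ∂(Σu_j)/∂x_i = (Σα_j) − x_i = 0, so x_i^SO = Σα_j = 11.1 for every i; X^SO = 44.4.

44.4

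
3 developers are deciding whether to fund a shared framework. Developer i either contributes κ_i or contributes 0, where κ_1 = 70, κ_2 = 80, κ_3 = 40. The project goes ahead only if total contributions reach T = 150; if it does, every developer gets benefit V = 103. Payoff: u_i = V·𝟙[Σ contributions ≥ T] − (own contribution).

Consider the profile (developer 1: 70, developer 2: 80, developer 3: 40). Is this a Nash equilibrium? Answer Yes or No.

Total = 190 ≥ 150: provided.
Developer 1 (pledges 70, payoff 33): dropping to 0 → total 120, payoff 0. No gain.
Developer 2 (pledges 80, payoff 23): dropping to 0 → total 110, payoff 0. No gain.
Developer 3 (pledges 40, payoff 63): dropping to 0 → total 150, payoff 103. Profitable deviation.

No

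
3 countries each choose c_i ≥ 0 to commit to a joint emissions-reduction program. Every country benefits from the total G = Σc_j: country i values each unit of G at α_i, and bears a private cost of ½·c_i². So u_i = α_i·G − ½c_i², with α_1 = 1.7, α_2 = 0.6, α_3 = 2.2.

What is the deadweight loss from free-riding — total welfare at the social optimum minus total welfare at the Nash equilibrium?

14.17

Country i's FOC: ∂u_i/∂c_i = α_i − c_i = 0, so c_i* = α_i.
NE contributions = (1.7, 0.6, 2.2); G = 4.5.
W^NE = (Σα)·G − ½Σα_i² = 4.5² − ½·8.09 = 16.205.
Planner sets c_i = Σα_j = 4.5 for every i, so G^SO = 3·4.5 = 13.5.
W^SO = (Σα)·G^SO − ½·3·(Σα)² = (3/2)·4.5² = 30.375.
Deadweight loss = W^SO − W^NE = 14.17.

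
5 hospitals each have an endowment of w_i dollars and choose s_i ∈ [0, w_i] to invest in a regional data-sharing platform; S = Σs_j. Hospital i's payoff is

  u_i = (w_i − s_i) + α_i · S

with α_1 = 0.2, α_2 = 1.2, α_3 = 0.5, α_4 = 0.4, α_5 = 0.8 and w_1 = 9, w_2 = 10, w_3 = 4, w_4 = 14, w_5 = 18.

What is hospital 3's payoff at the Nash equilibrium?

∂u_i/∂s_i = α_i − 1, so hospital i contributes w_i if α_i > 1, else 0.
α_i > 1 for i ∈ {2}; NE contributions (0, 10, 0, 0, 0), S = 10.
u_3 = (4 − 0) + 0.5·10 = 9.

9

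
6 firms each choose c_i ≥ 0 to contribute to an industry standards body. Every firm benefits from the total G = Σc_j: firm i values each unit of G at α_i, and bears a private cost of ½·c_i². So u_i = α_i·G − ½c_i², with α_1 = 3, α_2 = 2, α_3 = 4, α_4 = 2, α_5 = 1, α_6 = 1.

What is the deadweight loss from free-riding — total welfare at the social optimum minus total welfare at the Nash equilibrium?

Firm i's FOC: ∂u_i/∂c_i = α_i − c_i = 0, so c_i* = α_i.
NE contributions = (3, 2, 4, 2, 1, 1); G = 13.
W^NE = (Σα)·G − ½Σα_i² = 13² − ½·35 = 151.5.
Planner sets c_i = Σα_j = 13 for every i, so G^SO = 6·13 = 78.
W^SO = (Σα)·G^SO − ½·6·(Σα)² = (6/2)·13² = 507.
Deadweight loss = W^SO − W^NE = 355.5.

355.5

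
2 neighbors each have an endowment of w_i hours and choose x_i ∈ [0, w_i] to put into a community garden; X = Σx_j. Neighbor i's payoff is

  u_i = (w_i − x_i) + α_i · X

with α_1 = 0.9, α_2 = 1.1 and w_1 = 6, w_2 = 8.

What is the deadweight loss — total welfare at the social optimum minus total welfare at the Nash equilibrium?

∂u_i/∂x_i = α_i − 1, so neighbor i contributes w_i if α_i > 1, else 0.
α_i > 1 for i ∈ {2}; NE contributions (0, 8), X = 8.
W^NE = Σw_i − X^NE + (Σα_i)·X^NE = 14 + 1·8 = 22.
Planner: ∂(Σu_j)/∂x_i = Σα_j − 1 = 1 > 0, so everyone contributes w_i; X^SO = 14, W^SO = 14 + 1·14 = 28.
Deadweight loss = 6.

6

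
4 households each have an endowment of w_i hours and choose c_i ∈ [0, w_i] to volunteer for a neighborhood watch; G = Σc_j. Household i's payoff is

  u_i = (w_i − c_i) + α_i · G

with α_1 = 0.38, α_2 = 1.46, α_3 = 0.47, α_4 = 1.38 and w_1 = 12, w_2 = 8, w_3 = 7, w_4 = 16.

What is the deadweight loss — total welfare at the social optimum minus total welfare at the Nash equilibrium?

∂u_i/∂c_i = α_i − 1, so household i contributes w_i if α_i > 1, else 0.
α_i > 1 for i ∈ {2, 4}; NE contributions (0, 8, 0, 16), G = 24.
W^NE = Σw_i − G^NE + (Σα_i)·G^NE = 43 + 2.69·24 = 107.56.
Planner: ∂(Σu_j)/∂c_i = Σα_j − 1 = 2.69 > 0, so everyone contributes w_i; G^SO = 43, W^SO = 43 + 2.69·43 = 158.67.
Deadweight loss = 51.11.

51.11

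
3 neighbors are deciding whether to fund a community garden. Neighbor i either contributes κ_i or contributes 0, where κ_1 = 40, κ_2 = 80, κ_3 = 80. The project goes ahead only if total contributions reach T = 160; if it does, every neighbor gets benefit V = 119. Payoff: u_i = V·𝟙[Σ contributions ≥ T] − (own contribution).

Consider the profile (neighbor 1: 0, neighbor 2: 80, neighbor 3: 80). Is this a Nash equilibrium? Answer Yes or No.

Total = 160 ≥ 160: provided.
Neighbor 1 (pledges 0, payoff 119): pledging 40 → total 200, payoff 79. No gain.
Neighbor 2 (pledges 80, payoff 39): dropping to 0 → total 80, payoff 0. No gain.
Neighbor 3 (pledges 80, payoff 39): dropping to 0 → total 80, payoff 0. No gain.

Yes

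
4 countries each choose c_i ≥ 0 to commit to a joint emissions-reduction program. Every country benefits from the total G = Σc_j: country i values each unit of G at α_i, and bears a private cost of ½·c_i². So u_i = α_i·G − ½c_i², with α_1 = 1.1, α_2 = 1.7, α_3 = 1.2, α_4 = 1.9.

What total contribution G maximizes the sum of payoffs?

23.6

Planner FOC: ∂(Σu_j)/∂c_i = (Σα_j) − c_i = 0, so c_i^SO = Σα_j = 5.9 for every i; G^SO = 23.6.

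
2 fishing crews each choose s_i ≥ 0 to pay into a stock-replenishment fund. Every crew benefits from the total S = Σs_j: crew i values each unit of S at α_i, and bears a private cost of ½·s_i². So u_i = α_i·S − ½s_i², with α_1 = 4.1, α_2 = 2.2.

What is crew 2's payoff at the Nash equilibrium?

Crew i's FOC: ∂u_i/∂s_i = α_i − s_i = 0, so s_i* = α_i.
NE contributions = (4.1, 2.2); S = 6.3.
u_2 = α_2·S − ½·(s_2)² = 2.2·6.3 − ½·2.2² = 11.44.

11.44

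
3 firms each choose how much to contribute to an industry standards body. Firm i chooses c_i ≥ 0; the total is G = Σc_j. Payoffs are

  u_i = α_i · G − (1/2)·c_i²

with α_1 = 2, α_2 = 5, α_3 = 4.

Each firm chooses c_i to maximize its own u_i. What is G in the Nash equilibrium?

11

Firm i's FOC: ∂u_i/∂c_i = α_i − c_i = 0, so c_i* = α_i.
NE contributions = (2, 5, 4); G = 11.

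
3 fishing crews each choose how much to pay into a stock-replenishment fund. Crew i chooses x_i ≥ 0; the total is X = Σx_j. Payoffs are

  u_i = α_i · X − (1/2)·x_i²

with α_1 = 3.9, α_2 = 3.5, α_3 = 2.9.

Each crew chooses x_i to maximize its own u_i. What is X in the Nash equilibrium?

Crew i's FOC: ∂u_i/∂x_i = α_i − x_i = 0, so x_i* = α_i.
NE contributions = (3.9, 3.5, 2.9); X = 10.3.

10.3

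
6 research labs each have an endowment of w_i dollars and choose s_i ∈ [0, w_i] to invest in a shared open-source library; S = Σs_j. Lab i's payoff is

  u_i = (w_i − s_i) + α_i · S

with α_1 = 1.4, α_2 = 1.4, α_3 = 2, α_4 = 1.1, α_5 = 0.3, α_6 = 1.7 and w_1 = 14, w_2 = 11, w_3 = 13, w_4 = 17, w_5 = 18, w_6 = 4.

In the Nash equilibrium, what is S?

59

∂u_i/∂s_i = α_i − 1, so lab i contributes w_i if α_i > 1, else 0.
α_i > 1 for i ∈ {1, 2, 3, 4, 6}; NE contributions (14, 11, 13, 17, 0, 4), S = 59.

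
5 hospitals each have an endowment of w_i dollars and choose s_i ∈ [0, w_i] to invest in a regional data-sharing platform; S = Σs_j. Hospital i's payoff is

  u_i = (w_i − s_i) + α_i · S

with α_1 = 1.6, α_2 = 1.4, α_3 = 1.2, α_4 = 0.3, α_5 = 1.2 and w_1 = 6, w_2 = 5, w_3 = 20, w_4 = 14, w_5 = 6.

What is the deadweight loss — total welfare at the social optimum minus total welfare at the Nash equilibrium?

∂u_i/∂s_i = α_i − 1, so hospital i contributes w_i if α_i > 1, else 0.
α_i > 1 for i ∈ {1, 2, 3, 5}; NE contributions (6, 5, 20, 0, 6), S = 37.
W^NE = Σw_i − S^NE + (Σα_i)·S^NE = 51 + 4.7·37 = 224.9.
Planner: ∂(Σu_j)/∂s_i = Σα_j − 1 = 4.7 > 0, so everyone contributes w_i; S^SO = 51, W^SO = 51 + 4.7·51 = 290.7.
Deadweight loss = 65.8.

65.8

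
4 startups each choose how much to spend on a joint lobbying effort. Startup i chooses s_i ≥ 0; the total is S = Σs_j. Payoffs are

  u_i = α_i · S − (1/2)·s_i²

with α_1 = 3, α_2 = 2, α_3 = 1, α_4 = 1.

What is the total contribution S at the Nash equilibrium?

7

Startup i's FOC: ∂u_i/∂s_i = α_i − s_i = 0, so s_i* = α_i.
NE contributions = (3, 2, 1, 1); S = 7.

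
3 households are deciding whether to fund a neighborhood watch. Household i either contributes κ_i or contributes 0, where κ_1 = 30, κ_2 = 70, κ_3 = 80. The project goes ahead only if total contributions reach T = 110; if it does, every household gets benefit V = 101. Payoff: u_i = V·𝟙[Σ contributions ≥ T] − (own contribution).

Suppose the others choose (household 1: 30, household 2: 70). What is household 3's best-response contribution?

80

Others' total = 100. Contributing 80 brings total to 180 ≥ 110: gain V − κ_3 = 21.
Best response: 80.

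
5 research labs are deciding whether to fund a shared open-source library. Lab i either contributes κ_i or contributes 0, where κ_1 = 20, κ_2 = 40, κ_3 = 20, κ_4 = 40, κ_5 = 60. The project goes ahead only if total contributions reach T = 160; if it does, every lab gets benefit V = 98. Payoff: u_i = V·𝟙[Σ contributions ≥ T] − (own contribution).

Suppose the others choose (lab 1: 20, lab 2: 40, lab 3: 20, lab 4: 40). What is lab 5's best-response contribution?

Others' total = 120. Contributing 60 brings total to 180 ≥ 160: gain V − κ_5 = 38.
Best response: 60.

60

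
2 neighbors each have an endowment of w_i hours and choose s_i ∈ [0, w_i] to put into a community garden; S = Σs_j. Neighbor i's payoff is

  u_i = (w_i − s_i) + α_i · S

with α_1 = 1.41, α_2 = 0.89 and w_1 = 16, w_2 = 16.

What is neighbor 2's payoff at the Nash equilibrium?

30.24

∂u_i/∂s_i = α_i − 1, so neighbor i contributes w_i if α_i > 1, else 0.
α_i > 1 for i ∈ {1}; NE contributions (16, 0), S = 16.
u_2 = (16 − 0) + 0.89·16 = 30.24.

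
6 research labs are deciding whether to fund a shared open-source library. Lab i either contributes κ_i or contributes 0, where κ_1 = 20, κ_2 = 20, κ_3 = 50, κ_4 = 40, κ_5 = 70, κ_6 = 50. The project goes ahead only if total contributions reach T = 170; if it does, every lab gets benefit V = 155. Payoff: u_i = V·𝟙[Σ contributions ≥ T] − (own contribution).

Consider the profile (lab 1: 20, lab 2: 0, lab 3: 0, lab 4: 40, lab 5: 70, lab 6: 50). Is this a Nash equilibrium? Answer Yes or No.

Total = 180 ≥ 170: provided.
Lab 1 (pledges 20, payoff 135): dropping to 0 → total 160, payoff 0. No gain.
Lab 2 (pledges 0, payoff 155): pledging 20 → total 200, payoff 135. No gain.
Lab 3 (pledges 0, payoff 155): pledging 50 → total 230, payoff 105. No gain.
Lab 4 (pledges 40, payoff 115): dropping to 0 → total 140, payoff 0. No gain.
Lab 5 (pledges 70, payoff 85): dropping to 0 → total 110, payoff 0. No gain.
Lab 6 (pledges 50, payoff 105): dropping to 0 → total 130, payoff 0. No gain.

Yes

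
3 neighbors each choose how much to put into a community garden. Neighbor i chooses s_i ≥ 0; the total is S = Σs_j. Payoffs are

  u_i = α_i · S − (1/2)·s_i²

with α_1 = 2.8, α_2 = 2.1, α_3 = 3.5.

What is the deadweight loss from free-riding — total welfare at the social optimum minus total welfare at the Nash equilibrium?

47.53

Neighbor i's FOC: ∂u_i/∂s_i = α_i − s_i = 0, so s_i* = α_i.
NE contributions = (2.8, 2.1, 3.5); S = 8.4.
W^NE = (Σα)·S − ½Σα_i² = 8.4² − ½·24.5 = 58.31.
Planner sets s_i = Σα_j = 8.4 for every i, so S^SO = 3·8.4 = 25.2.
W^SO = (Σα)·S^SO − ½·3·(Σα)² = (3/2)·8.4² = 105.84.
Deadweight loss = W^SO − W^NE = 47.53.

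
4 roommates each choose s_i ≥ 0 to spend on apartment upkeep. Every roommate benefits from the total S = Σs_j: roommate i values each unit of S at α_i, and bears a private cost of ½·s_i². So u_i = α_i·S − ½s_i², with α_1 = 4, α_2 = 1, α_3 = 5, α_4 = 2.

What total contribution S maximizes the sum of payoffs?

48

Planner FOC: ∂(Σu_j)/∂s_i = (Σα_j) − s_i = 0, so s_i^SO = Σα_j = 12 for every i; S^SO = 48.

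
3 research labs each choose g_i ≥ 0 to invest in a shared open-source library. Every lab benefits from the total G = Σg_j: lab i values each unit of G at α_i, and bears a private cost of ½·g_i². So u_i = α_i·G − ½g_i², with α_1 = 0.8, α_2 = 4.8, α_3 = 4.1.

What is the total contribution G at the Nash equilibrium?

Lab i's FOC: ∂u_i/∂g_i = α_i − g_i = 0, so g_i* = α_i.
NE contributions = (0.8, 4.8, 4.1); G = 9.7.

9.7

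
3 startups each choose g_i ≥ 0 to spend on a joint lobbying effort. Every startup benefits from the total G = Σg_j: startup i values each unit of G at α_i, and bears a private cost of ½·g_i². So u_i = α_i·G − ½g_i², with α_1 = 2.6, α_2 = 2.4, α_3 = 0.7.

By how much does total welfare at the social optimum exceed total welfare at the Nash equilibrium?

Startup i's FOC: ∂u_i/∂g_i = α_i − g_i = 0, so g_i* = α_i.
NE contributions = (2.6, 2.4, 0.7); G = 5.7.
W^NE = (Σα)·G − ½Σα_i² = 5.7² − ½·13.01 = 25.985.
Planner sets g_i = Σα_j = 5.7 for every i, so G^SO = 3·5.7 = 17.1.
W^SO = (Σα)·G^SO − ½·3·(Σα)² = (3/2)·5.7² = 48.735.
Deadweight loss = W^SO − W^NE = 22.75.

22.75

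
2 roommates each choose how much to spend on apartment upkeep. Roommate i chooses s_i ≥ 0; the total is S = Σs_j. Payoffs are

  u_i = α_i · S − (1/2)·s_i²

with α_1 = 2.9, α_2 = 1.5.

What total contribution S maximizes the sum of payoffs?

Planner FOC: ∂(Σu_j)/∂s_i = (Σα_j) − s_i = 0, so s_i^SO = Σα_j = 4.4 for every i; S^SO = 8.8.

8.8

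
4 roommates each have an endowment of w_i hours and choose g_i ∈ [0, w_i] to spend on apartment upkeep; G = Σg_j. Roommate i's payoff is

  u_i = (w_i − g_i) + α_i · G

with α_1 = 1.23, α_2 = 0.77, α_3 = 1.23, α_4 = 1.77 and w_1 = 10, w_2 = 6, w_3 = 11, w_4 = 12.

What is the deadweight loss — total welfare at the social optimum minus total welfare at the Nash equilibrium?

∂u_i/∂g_i = α_i − 1, so roommate i contributes w_i if α_i > 1, else 0.
α_i > 1 for i ∈ {1, 3, 4}; NE contributions (10, 0, 11, 12), G = 33.
W^NE = Σw_i − G^NE + (Σα_i)·G^NE = 39 + 4·33 = 171.
Planner: ∂(Σu_j)/∂g_i = Σα_j − 1 = 4 > 0, so everyone contributes w_i; G^SO = 39, W^SO = 39 + 4·39 = 195.
Deadweight loss = 24.

24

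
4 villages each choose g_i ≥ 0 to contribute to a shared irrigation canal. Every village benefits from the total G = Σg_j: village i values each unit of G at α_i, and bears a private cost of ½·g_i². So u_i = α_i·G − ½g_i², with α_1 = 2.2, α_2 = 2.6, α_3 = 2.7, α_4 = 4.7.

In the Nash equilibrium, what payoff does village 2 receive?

Village i's FOC: ∂u_i/∂g_i = α_i − g_i = 0, so g_i* = α_i.
NE contributions = (2.2, 2.6, 2.7, 4.7); G = 12.2.
u_2 = α_2·G − ½·(g_2)² = 2.6·12.2 − ½·2.6² = 28.34.

28.34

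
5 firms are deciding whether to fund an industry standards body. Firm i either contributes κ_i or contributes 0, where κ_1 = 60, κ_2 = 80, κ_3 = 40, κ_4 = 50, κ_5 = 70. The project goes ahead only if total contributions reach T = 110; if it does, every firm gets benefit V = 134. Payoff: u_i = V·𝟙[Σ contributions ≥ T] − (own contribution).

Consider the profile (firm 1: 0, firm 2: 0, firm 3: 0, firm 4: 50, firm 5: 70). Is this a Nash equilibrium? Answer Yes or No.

Yes

Total = 120 ≥ 110: provided.
Firm 1 (pledges 0, payoff 134): pledging 60 → total 180, payoff 74. No gain.
Firm 2 (pledges 0, payoff 134): pledging 80 → total 200, payoff 54. No gain.
Firm 3 (pledges 0, payoff 134): pledging 40 → total 160, payoff 94. No gain.
Firm 4 (pledges 50, payoff 84): dropping to 0 → total 70, payoff 0. No gain.
Firm 5 (pledges 70, payoff 64): dropping to 0 → total 50, payoff 0. No gain.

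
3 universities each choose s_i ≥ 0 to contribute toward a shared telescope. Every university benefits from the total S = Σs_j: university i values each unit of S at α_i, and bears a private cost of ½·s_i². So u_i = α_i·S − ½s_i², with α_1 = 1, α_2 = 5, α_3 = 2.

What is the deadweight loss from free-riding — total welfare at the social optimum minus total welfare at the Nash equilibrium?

University i's FOC: ∂u_i/∂s_i = α_i − s_i = 0, so s_i* = α_i.
NE contributions = (1, 5, 2); S = 8.
W^NE = (Σα)·S − ½Σα_i² = 8² − ½·30 = 49.
Planner sets s_i = Σα_j = 8 for every i, so S^SO = 3·8 = 24.
W^SO = (Σα)·S^SO − ½·3·(Σα)² = (3/2)·8² = 96.
Deadweight loss = W^SO − W^NE = 47.

47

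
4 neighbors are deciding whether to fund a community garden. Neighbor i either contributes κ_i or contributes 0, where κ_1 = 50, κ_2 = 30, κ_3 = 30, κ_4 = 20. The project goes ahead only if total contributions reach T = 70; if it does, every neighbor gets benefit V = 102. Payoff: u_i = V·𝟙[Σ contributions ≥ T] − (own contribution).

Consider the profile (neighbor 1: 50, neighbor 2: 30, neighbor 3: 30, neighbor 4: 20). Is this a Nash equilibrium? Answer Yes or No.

No

Total = 130 ≥ 70: provided.
Neighbor 1 (pledges 50, payoff 52): dropping to 0 → total 80, payoff 102. Profitable deviation.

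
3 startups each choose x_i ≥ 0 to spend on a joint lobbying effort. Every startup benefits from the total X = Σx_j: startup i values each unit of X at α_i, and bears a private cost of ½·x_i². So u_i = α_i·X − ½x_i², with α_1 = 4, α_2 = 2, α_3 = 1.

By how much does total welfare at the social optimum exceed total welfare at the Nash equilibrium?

35

Startup i's FOC: ∂u_i/∂x_i = α_i − x_i = 0, so x_i* = α_i.
NE contributions = (4, 2, 1); X = 7.
W^NE = (Σα)·X − ½Σα_i² = 7² − ½·21 = 38.5.
Planner sets x_i = Σα_j = 7 for every i, so X^SO = 3·7 = 21.
W^SO = (Σα)·X^SO − ½·3·(Σα)² = (3/2)·7² = 73.5.
Deadweight loss = W^SO − W^NE = 35.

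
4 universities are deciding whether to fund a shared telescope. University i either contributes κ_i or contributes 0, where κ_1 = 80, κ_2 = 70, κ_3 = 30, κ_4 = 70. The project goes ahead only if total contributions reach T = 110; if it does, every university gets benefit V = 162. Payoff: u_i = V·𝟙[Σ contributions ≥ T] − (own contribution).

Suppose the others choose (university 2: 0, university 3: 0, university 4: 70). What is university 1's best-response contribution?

Others' total = 70. Contributing 80 brings total to 150 ≥ 110: gain V − κ_1 = 82.
Best response: 80.

80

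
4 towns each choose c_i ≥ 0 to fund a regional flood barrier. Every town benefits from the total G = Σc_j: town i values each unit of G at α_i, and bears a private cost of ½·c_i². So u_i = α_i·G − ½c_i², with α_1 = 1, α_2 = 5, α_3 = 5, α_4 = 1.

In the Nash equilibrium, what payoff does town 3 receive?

Town i's FOC: ∂u_i/∂c_i = α_i − c_i = 0, so c_i* = α_i.
NE contributions = (1, 5, 5, 1); G = 12.
u_3 = α_3·G − ½·(c_3)² = 5·12 − ½·5² = 47.5.

47.5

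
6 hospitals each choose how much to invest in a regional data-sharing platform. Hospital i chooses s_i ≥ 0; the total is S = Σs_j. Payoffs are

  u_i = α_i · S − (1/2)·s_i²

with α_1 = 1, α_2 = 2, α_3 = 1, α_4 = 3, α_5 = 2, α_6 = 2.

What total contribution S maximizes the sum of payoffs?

66

Planner FOC: ∂(Σu_j)/∂s_i = (Σα_j) − s_i = 0, so s_i^SO = Σα_j = 11 for every i; S^SO = 66.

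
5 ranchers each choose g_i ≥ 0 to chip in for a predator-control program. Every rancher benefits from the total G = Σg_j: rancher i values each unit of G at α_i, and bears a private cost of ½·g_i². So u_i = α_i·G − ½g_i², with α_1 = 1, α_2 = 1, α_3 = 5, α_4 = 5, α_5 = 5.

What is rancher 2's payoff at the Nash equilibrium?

16.5

Rancher i's FOC: ∂u_i/∂g_i = α_i − g_i = 0, so g_i* = α_i.
NE contributions = (1, 1, 5, 5, 5); G = 17.
u_2 = α_2·G − ½·(g_2)² = 1·17 − ½·1² = 16.5.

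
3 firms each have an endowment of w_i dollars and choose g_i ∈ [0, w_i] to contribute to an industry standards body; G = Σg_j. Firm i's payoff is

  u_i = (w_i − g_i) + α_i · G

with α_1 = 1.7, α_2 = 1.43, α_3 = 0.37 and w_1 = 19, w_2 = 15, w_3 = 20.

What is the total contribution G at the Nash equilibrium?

34

∂u_i/∂g_i = α_i − 1, so firm i contributes w_i if α_i > 1, else 0.
α_i > 1 for i ∈ {1, 2}; NE contributions (19, 15, 0), G = 34.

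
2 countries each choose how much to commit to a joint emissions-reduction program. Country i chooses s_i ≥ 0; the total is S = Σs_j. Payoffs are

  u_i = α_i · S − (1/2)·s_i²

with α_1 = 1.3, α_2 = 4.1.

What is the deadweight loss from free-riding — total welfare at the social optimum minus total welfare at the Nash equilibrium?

Country i's FOC: ∂u_i/∂s_i = α_i − s_i = 0, so s_i* = α_i.
NE contributions = (1.3, 4.1); S = 5.4.
W^NE = (Σα)·S − ½Σα_i² = 5.4² − ½·18.5 = 19.91.
Planner sets s_i = Σα_j = 5.4 for every i, so S^SO = 2·5.4 = 10.8.
W^SO = (Σα)·S^SO − ½·2·(Σα)² = (2/2)·5.4² = 29.16.
Deadweight loss = W^SO − W^NE = 9.25.

9.25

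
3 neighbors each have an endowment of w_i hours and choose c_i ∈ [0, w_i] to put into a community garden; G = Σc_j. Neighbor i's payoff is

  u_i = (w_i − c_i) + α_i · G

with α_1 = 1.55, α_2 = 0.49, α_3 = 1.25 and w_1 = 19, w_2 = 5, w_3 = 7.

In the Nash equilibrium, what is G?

26

∂u_i/∂c_i = α_i − 1, so neighbor i contributes w_i if α_i > 1, else 0.
α_i > 1 for i ∈ {1, 3}; NE contributions (19, 0, 7), G = 26.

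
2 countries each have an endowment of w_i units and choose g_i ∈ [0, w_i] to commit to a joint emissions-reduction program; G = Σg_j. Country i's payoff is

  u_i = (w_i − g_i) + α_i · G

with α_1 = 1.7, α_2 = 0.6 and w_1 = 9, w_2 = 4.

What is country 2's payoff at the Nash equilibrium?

9.4

∂u_i/∂g_i = α_i − 1, so country i contributes w_i if α_i > 1, else 0.
α_i > 1 for i ∈ {1}; NE contributions (9, 0), G = 9.
u_2 = (4 − 0) + 0.6·9 = 9.4.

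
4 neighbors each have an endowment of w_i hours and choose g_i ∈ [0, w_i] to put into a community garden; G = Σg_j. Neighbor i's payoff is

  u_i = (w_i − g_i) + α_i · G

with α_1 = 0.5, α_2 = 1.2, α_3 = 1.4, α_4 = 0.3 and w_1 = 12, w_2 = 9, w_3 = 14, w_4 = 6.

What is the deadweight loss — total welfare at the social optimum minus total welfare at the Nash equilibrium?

∂u_i/∂g_i = α_i − 1, so neighbor i contributes w_i if α_i > 1, else 0.
α_i > 1 for i ∈ {2, 3}; NE contributions (0, 9, 14, 0), G = 23.
W^NE = Σw_i − G^NE + (Σα_i)·G^NE = 41 + 2.4·23 = 96.2.
Planner: ∂(Σu_j)/∂g_i = Σα_j − 1 = 2.4 > 0, so everyone contributes w_i; G^SO = 41, W^SO = 41 + 2.4·41 = 139.4.
Deadweight loss = 43.2.

43.2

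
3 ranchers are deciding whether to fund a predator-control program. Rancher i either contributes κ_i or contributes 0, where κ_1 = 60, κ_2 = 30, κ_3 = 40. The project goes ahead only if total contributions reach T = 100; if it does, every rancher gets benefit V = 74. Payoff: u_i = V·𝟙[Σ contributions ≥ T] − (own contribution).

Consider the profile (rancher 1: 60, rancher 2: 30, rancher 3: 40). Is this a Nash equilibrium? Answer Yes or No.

No

Total = 130 ≥ 100: provided.
Rancher 1 (pledges 60, payoff 14): dropping to 0 → total 70, payoff 0. No gain.
Rancher 2 (pledges 30, payoff 44): dropping to 0 → total 100, payoff 74. Profitable deviation.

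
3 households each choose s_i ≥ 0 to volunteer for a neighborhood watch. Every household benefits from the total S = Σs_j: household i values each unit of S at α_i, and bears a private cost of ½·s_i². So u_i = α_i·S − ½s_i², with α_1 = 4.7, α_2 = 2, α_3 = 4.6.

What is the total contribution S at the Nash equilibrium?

Household i's FOC: ∂u_i/∂s_i = α_i − s_i = 0, so s_i* = α_i.
NE contributions = (4.7, 2, 4.6); S = 11.3.

11.3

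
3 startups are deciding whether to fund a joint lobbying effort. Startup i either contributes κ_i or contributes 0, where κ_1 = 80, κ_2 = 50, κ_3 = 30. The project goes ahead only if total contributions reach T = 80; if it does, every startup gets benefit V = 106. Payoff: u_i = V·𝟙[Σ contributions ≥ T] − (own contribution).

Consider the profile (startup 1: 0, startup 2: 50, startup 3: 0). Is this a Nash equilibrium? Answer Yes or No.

Total = 50 < 80: not provided.
Startup 1 (pledges 0, payoff 0): pledging 80 → total 130, payoff 26. Profitable deviation.

No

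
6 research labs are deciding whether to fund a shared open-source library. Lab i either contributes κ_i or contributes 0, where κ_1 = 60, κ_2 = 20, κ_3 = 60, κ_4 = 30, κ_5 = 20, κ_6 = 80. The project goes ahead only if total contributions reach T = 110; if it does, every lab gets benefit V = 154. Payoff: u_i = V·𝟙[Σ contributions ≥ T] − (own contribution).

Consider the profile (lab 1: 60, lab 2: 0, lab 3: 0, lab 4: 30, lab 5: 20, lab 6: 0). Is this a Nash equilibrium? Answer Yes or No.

Total = 110 ≥ 110: provided.
Lab 1 (pledges 60, payoff 94): dropping to 0 → total 50, payoff 0. No gain.
Lab 2 (pledges 0, payoff 154): pledging 20 → total 130, payoff 134. No gain.
Lab 3 (pledges 0, payoff 154): pledging 60 → total 170, payoff 94. No gain.
Lab 4 (pledges 30, payoff 124): dropping to 0 → total 80, payoff 0. No gain.
Lab 5 (pledges 20, payoff 134): dropping to 0 → total 90, payoff 0. No gain.
Lab 6 (pledges 0, payoff 154): pledging 80 → total 190, payoff 74. No gain.

Yes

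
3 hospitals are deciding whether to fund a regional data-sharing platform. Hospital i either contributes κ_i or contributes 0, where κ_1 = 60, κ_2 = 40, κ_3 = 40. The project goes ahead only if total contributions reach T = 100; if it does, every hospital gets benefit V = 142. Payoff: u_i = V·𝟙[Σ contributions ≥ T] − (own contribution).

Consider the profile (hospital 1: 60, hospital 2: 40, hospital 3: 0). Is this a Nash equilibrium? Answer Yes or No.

Yes

Total = 100 ≥ 100: provided.
Hospital 1 (pledges 60, payoff 82): dropping to 0 → total 40, payoff 0. No gain.
Hospital 2 (pledges 40, payoff 102): dropping to 0 → total 60, payoff 0. No gain.
Hospital 3 (pledges 0, payoff 142): pledging 40 → total 140, payoff 102. No gain.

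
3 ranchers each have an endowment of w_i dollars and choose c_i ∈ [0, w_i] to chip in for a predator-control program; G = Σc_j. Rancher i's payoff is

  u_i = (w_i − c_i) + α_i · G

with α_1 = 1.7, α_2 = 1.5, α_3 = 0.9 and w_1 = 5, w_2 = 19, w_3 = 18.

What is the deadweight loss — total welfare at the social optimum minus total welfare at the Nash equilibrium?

∂u_i/∂c_i = α_i − 1, so rancher i contributes w_i if α_i > 1, else 0.
α_i > 1 for i ∈ {1, 2}; NE contributions (5, 19, 0), G = 24.
W^NE = Σw_i − G^NE + (Σα_i)·G^NE = 42 + 3.1·24 = 116.4.
Planner: ∂(Σu_j)/∂c_i = Σα_j − 1 = 3.1 > 0, so everyone contributes w_i; G^SO = 42, W^SO = 42 + 3.1·42 = 172.2.
Deadweight loss = 55.8.

55.8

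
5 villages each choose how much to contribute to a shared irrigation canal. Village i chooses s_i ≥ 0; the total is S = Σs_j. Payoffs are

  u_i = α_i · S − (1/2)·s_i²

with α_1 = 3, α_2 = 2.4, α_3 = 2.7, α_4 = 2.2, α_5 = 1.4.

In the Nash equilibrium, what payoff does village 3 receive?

Village i's FOC: ∂u_i/∂s_i = α_i − s_i = 0, so s_i* = α_i.
NE contributions = (3, 2.4, 2.7, 2.2, 1.4); S = 11.7.
u_3 = α_3·S − ½·(s_3)² = 2.7·11.7 − ½·2.7² = 27.945.

27.945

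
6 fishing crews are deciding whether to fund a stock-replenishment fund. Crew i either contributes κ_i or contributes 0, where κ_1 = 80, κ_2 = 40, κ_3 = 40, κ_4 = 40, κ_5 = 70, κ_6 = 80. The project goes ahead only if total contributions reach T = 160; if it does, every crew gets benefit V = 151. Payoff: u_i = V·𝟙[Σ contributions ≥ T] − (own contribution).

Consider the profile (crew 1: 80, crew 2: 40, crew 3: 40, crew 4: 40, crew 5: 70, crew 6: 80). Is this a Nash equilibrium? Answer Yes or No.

Total = 350 ≥ 160: provided.
Crew 1 (pledges 80, payoff 71): dropping to 0 → total 270, payoff 151. Profitable deviation.

No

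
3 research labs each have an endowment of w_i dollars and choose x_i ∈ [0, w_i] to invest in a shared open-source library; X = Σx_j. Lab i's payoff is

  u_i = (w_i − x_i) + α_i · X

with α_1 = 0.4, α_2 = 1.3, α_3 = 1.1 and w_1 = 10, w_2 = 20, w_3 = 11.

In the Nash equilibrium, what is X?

∂u_i/∂x_i = α_i − 1, so lab i contributes w_i if α_i > 1, else 0.
α_i > 1 for i ∈ {2, 3}; NE contributions (0, 20, 11), X = 31.

31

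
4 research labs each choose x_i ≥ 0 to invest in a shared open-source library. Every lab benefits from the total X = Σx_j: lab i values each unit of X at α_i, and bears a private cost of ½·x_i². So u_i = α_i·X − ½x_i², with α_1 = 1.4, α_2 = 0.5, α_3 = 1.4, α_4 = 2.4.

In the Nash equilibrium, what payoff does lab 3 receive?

Lab i's FOC: ∂u_i/∂x_i = α_i − x_i = 0, so x_i* = α_i.
NE contributions = (1.4, 0.5, 1.4, 2.4); X = 5.7.
u_3 = α_3·X − ½·(x_3)² = 1.4·5.7 − ½·1.4² = 7.

7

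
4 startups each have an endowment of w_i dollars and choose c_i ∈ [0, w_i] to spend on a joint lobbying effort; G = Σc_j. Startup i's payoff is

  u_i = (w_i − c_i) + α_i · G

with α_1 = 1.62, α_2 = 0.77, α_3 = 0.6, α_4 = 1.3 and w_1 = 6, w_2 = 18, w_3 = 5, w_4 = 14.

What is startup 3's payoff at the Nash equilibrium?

17

∂u_i/∂c_i = α_i − 1, so startup i contributes w_i if α_i > 1, else 0.
α_i > 1 for i ∈ {1, 4}; NE contributions (6, 0, 0, 14), G = 20.
u_3 = (5 − 0) + 0.6·20 = 17.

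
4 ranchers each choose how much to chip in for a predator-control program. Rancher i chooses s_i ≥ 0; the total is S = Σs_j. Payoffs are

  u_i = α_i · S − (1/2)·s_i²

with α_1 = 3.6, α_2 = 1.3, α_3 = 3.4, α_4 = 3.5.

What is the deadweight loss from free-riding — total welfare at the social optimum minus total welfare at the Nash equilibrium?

Rancher i's FOC: ∂u_i/∂s_i = α_i − s_i = 0, so s_i* = α_i.
NE contributions = (3.6, 1.3, 3.4, 3.5); S = 11.8.
W^NE = (Σα)·S − ½Σα_i² = 11.8² − ½·38.46 = 120.01.
Planner sets s_i = Σα_j = 11.8 for every i, so S^SO = 4·11.8 = 47.2.
W^SO = (Σα)·S^SO − ½·4·(Σα)² = (4/2)·11.8² = 278.48.
Deadweight loss = W^SO − W^NE = 158.47.

158.47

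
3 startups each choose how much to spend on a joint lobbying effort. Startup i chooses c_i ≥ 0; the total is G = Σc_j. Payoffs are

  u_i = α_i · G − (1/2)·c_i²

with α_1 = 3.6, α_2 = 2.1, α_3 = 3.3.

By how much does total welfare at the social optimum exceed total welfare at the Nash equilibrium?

54.63

Startup i's FOC: ∂u_i/∂c_i = α_i − c_i = 0, so c_i* = α_i.
NE contributions = (3.6, 2.1, 3.3); G = 9.
W^NE = (Σα)·G − ½Σα_i² = 9² − ½·28.26 = 66.87.
Planner sets c_i = Σα_j = 9 for every i, so G^SO = 3·9 = 27.
W^SO = (Σα)·G^SO − ½·3·(Σα)² = (3/2)·9² = 121.5.
Deadweight loss = W^SO − W^NE = 54.63.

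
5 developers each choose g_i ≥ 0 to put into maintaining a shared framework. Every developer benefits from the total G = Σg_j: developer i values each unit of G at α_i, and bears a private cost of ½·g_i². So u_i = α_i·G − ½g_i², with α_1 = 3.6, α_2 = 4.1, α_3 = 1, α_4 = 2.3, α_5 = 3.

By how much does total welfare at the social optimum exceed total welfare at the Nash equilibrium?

Developer i's FOC: ∂u_i/∂g_i = α_i − g_i = 0, so g_i* = α_i.
NE contributions = (3.6, 4.1, 1, 2.3, 3); G = 14.
W^NE = (Σα)·G − ½Σα_i² = 14² − ½·45.06 = 173.47.
Planner sets g_i = Σα_j = 14 for every i, so G^SO = 5·14 = 70.
W^SO = (Σα)·G^SO − ½·5·(Σα)² = (5/2)·14² = 490.
Deadweight loss = W^SO − W^NE = 316.53.

316.53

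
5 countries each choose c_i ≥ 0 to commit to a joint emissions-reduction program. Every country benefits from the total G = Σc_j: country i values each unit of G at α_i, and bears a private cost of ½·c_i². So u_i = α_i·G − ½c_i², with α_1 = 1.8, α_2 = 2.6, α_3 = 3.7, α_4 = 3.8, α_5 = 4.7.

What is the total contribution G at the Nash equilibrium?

16.6

Country i's FOC: ∂u_i/∂c_i = α_i − c_i = 0, so c_i* = α_i.
NE contributions = (1.8, 2.6, 3.7, 3.8, 4.7); G = 16.6.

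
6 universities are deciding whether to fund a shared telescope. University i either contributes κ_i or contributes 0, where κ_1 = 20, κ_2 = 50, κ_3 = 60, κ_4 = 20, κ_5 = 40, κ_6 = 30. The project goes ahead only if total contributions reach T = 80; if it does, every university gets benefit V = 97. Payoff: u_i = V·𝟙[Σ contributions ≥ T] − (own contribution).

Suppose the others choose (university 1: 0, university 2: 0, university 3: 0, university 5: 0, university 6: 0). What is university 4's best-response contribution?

0

Others' total = 0. Even contributing 20 gives 20 < 80: no benefit either way.
Best response: 0.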